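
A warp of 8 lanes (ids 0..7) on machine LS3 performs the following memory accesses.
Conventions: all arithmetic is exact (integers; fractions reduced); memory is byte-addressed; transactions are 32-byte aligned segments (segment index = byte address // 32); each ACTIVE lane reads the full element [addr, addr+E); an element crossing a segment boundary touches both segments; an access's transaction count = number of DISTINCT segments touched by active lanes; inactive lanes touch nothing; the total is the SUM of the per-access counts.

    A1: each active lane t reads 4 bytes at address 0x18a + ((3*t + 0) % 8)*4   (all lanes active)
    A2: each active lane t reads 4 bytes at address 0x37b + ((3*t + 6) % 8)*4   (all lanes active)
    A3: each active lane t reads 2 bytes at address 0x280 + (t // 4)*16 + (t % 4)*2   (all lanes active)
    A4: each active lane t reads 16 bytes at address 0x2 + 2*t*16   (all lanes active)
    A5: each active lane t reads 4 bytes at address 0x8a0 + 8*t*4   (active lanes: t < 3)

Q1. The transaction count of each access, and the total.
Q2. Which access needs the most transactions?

A1: 2 transactions
A2: 2 transactions
A3: 1 transaction
A4: 8 transactions
A5: 3 transactions

Answer: 2,2,1,8,3; total 16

Answer: A4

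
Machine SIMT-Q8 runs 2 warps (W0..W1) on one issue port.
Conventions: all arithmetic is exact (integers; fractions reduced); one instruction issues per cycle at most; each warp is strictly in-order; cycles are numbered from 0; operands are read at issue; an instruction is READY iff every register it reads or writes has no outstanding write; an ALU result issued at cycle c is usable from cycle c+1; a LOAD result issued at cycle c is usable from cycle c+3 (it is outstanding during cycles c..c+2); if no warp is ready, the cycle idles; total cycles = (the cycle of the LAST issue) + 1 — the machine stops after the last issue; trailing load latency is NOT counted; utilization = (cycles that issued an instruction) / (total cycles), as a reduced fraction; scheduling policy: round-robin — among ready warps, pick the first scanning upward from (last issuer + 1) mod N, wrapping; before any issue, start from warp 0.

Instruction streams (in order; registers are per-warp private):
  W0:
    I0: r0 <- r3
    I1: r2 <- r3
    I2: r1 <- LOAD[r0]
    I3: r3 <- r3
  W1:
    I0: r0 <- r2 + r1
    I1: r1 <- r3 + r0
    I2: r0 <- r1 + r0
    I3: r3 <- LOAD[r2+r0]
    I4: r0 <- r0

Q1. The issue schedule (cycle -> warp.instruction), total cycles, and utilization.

cycle 0: W0.I0
cycle 1: W1.I0
cycle 2: W0.I1
cycle 3: W1.I1
cycle 4: W0.I2
cycle 5: W1.I2
cycle 6: W0.I3
cycle 7: W1.I3
cycle 8: W1.I4

Answer: 9 cycles, utilization 1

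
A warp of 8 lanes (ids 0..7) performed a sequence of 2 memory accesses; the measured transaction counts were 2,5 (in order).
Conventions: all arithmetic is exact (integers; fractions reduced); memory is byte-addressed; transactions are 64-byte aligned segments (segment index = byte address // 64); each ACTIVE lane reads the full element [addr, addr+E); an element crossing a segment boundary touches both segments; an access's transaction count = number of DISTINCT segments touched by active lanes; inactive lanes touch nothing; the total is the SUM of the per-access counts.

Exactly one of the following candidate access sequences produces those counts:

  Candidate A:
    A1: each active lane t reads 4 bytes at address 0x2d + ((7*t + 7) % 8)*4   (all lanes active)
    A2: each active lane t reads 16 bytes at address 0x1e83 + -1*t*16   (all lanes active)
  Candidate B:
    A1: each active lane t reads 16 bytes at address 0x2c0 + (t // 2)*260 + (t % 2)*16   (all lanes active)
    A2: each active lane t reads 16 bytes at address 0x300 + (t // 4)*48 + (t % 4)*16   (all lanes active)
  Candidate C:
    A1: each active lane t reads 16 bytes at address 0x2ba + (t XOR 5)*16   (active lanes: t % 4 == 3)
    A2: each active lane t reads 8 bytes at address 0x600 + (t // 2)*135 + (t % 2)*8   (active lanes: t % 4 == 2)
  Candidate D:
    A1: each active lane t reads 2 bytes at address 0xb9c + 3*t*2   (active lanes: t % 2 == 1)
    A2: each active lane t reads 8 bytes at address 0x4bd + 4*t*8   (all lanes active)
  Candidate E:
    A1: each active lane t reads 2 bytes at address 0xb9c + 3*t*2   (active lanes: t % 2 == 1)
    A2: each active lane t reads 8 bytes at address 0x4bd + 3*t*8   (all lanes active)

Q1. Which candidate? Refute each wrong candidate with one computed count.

A: A2 gives 3 transactions, not 5
B: A1 gives 4 transactions, not 2
C: A2 gives 2 transactions, not 5
E: A2 gives 4 transactions, not 5
D: all counts match (2,5)

Answer: D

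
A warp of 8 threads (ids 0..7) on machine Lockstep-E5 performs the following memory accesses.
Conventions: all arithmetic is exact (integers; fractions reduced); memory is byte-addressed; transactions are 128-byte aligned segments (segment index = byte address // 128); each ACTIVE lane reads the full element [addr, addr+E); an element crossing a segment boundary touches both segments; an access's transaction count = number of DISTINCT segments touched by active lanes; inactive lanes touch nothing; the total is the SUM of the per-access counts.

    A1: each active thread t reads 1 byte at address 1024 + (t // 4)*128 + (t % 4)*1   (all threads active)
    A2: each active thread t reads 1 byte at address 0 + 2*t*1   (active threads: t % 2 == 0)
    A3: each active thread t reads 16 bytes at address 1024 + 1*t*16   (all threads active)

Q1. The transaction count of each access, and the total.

A1: 2 transactions
A2: 1 transaction
A3: 1 transaction

Answer: 2,1,1; total 4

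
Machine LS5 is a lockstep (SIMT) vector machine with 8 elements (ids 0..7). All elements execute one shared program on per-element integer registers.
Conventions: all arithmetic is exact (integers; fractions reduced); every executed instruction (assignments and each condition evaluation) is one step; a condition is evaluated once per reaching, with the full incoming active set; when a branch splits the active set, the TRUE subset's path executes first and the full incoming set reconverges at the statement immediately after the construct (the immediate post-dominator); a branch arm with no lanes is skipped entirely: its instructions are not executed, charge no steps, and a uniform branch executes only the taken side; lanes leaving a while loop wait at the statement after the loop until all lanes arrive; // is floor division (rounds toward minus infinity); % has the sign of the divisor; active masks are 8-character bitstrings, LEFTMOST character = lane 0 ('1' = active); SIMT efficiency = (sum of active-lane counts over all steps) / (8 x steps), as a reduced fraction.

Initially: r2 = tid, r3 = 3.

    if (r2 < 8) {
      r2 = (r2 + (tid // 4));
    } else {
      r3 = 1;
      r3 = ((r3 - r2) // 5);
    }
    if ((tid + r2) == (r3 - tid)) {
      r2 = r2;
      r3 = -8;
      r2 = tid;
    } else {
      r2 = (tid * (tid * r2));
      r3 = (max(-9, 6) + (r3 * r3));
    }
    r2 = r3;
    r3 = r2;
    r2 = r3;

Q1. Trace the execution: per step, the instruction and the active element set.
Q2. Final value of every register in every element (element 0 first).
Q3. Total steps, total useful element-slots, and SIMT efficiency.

step 0: eval (r2 < 8)                11111111
step 1: r2 <- (r2 + (tid // 4))      11111111
step 2: eval ((tid + r2) == (r3 - tid)) 11111111
step 3: r2 <- r2                     01000000
step 4: r3 <- -8                     01000000
step 5: r2 <- tid                    01000000
step 6: r2 <- (tid * (tid * r2))     10111111
step 7: r3 <- (max(-9, 6) + (r3 * r3)) 10111111
step 8: r2 <- r3                     11111111
step 9: r3 <- r2                     11111111
step 10: r2 <- r3                     11111111

Answer: 11 steps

r2: 15,-8,15,15,15,15,15,15
r3: 15,-8,15,15,15,15,15,15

steps = 11; useful = 65; efficiency = 65/88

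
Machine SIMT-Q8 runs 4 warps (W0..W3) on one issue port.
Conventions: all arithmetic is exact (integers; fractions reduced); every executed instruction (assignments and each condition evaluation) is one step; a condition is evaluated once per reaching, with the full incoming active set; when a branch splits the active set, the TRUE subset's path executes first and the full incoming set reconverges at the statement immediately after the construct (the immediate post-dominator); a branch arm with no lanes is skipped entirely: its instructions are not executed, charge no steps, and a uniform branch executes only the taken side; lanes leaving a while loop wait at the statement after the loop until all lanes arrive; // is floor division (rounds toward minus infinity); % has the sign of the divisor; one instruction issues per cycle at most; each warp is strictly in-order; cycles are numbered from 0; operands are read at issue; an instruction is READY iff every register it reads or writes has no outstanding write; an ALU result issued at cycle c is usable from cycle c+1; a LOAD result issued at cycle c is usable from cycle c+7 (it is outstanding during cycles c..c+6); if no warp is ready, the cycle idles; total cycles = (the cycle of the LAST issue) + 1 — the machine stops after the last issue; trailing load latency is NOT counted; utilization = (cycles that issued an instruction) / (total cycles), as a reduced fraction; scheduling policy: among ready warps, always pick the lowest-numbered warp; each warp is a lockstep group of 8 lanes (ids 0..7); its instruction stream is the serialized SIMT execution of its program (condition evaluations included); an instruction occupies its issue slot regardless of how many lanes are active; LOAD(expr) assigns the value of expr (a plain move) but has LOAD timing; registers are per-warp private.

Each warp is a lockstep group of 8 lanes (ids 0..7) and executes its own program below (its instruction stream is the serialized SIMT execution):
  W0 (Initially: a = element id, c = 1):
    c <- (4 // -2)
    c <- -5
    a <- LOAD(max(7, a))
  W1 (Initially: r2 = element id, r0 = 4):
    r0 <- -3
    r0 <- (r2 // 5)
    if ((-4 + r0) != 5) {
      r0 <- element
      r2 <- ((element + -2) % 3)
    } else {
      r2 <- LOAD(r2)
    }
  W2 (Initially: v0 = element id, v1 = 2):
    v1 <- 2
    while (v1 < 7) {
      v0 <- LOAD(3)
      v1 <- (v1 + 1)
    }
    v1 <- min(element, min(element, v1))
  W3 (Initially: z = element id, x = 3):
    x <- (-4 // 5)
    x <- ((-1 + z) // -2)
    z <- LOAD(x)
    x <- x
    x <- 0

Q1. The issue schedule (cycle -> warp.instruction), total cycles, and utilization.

cycle 0: W0.I0
cycle 1: W0.I1
cycle 2: W0.I2
cycle 3: W1.I0
cycle 4: W1.I1
cycle 5: W1.I2
cycle 6: W1.I3
cycle 7: W1.I4
cycle 8: W2.I0
cycle 9: W2.I1
cycle 10: W2.I2
cycle 11: W2.I3
cycle 12: W2.I4
cycle 13: W3.I0
cycle 14: W3.I1
cycle 15: W3.I2
cycle 16: W3.I3
cycle 17: W2.I5
cycle 18: W2.I6
cycle 19: W2.I7
cycle 20: W3.I4
cycle 21: idle
cycle 22: idle
cycle 23: idle
cycle 24: W2.I8
cycle 25: W2.I9
cycle 26: W2.I10
cycle 27: idle
cycle 28: idle
cycle 29: idle
cycle 30: idle
cycle 31: W2.I11
cycle 32: W2.I12
cycle 33: W2.I13
cycle 34: idle
cycle 35: idle
cycle 36: idle
cycle 37: idle
cycle 38: W2.I14
cycle 39: W2.I15
cycle 40: W2.I16
cycle 41: W2.I17

Answer: 42 cycles, utilization 31/42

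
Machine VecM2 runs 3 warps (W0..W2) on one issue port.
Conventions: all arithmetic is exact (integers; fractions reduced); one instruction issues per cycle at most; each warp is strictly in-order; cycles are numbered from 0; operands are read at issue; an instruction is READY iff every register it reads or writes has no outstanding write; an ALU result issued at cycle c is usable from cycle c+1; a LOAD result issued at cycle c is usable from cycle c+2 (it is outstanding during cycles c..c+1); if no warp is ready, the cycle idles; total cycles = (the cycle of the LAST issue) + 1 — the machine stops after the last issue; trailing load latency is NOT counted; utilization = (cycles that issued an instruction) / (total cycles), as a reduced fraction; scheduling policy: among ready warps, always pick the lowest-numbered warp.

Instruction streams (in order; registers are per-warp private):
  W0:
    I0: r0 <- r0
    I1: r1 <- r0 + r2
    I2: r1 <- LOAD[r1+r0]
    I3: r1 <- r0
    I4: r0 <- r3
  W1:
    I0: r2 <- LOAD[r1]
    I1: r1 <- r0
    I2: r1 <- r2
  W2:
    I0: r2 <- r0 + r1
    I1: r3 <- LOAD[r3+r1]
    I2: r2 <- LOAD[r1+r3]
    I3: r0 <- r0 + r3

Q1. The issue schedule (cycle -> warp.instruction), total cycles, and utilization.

cycle 0: W0.I0
cycle 1: W0.I1
cycle 2: W0.I2
cycle 3: W1.I0
cycle 4: W0.I3
cycle 5: W0.I4
cycle 6: W1.I1
cycle 7: W1.I2
cycle 8: W2.I0
cycle 9: W2.I1
cycle 10: idle
cycle 11: W2.I2
cycle 12: W2.I3

Answer: 13 cycles, utilization 12/13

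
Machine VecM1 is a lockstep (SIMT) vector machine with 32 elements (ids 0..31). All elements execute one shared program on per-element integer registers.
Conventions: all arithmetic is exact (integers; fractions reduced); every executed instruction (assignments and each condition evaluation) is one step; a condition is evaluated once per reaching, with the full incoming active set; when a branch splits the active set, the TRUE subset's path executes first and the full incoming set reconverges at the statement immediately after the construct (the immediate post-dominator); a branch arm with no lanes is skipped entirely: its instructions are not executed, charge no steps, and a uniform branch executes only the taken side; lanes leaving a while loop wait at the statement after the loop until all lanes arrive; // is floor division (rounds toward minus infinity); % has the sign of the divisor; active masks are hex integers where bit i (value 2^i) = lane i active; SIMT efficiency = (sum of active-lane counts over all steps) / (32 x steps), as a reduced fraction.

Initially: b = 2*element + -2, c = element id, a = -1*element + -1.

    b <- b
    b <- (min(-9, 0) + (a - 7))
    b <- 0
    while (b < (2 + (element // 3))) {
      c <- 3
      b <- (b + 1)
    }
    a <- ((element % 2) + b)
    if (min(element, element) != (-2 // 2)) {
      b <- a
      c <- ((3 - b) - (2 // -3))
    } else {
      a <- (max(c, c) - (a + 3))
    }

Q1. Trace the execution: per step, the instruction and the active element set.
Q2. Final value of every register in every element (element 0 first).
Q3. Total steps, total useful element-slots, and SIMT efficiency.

step 0: b <- b                       0xffffffff
step 1: b <- (min(-9, 0) + (a - 7))  0xffffffff
step 2: b <- 0                       0xffffffff
step 3: eval (b < (2 + (element // 3))) 0xffffffff
step 4: c <- 3                       0xffffffff
step 5: b <- (b + 1)                 0xffffffff
step 6: eval (b < (2 + (element // 3))) 0xffffffff
step 7: c <- 3                       0xffffffff
step 8: b <- (b + 1)                 0xffffffff
step 9: eval (b < (2 + (element // 3))) 0xffffffff
step 10: c <- 3                       0xfffffff8
step 11: b <- (b + 1)                 0xfffffff8
step 12: eval (b < (2 + (element // 3))) 0xfffffff8
step 13: c <- 3                       0xffffffc0
step 14: b <- (b + 1)                 0xffffffc0
step 15: eval (b < (2 + (element // 3))) 0xffffffc0
step 16: c <- 3                       0xfffffe00
step 17: b <- (b + 1)                 0xfffffe00
step 18: eval (b < (2 + (element // 3))) 0xfffffe00
step 19: c <- 3                       0xfffff000
step 20: b <- (b + 1)                 0xfffff000
step 21: eval (b < (2 + (element // 3))) 0xfffff000
step 22: c <- 3                       0xffff8000
step 23: b <- (b + 1)                 0xffff8000
step 24: eval (b < (2 + (element // 3))) 0xffff8000
step 25: c <- 3                       0xfffc0000
step 26: b <- (b + 1)                 0xfffc0000
step 27: eval (b < (2 + (element // 3))) 0xfffc0000
step 28: c <- 3                       0xffe00000
step 29: b <- (b + 1)                 0xffe00000
step 30: eval (b < (2 + (element // 3))) 0xffe00000
step 31: c <- 3                       0xff000000
step 32: b <- (b + 1)                 0xff000000
step 33: eval (b < (2 + (element // 3))) 0xff000000
step 34: c <- 3                       0xf8000000
step 35: b <- (b + 1)                 0xf8000000
step 36: eval (b < (2 + (element // 3))) 0xf8000000
step 37: c <- 3                       0xc0000000
step 38: b <- (b + 1)                 0xc0000000
step 39: eval (b < (2 + (element // 3))) 0xc0000000
step 40: a <- ((element % 2) + b)     0xffffffff
step 41: eval (min(element, element) != (-2 // 2)) 0xffffffff
step 42: b <- a                       0xffffffff
step 43: c <- ((3 - b) - (2 // -3))   0xffffffff

Answer: 44 steps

b: 2,3,2,4,3,4,4,5,4,6,5,6,6,7,6,8,7,8,8,9,8,10,9,10,10,11,10,12,11,12,12,13
c: 2,1,2,0,1,0,0,-1,0,-2,-1,-2,-2,-3,-2,-4,-3,-4,-4,-5,-4,-6,-5,-6,-6,-7,-6,-8,-7,-8,-8,-9
a: 2,3,2,4,3,4,4,5,4,6,5,6,6,7,6,8,7,8,8,9,8,10,9,10,10,11,10,12,11,12,12,13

steps = 44; useful = 913; efficiency = 913/1408 = 83/128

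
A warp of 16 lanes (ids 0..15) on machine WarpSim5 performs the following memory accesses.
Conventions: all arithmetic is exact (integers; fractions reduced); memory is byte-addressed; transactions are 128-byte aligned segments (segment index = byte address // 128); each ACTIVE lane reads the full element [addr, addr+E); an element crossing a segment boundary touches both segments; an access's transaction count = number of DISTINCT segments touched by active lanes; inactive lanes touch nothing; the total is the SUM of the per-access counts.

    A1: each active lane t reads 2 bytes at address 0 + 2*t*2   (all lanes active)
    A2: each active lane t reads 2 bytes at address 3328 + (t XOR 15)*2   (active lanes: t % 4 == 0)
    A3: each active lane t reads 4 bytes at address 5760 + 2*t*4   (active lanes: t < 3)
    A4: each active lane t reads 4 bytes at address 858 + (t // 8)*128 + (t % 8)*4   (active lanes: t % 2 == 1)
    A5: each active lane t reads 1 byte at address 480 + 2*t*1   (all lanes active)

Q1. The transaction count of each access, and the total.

A1: 1 transaction
A2: 1 transaction
A3: 1 transaction
A4: 2 transactions
A5: 1 transaction

Answer: 1,1,1,2,1; total 6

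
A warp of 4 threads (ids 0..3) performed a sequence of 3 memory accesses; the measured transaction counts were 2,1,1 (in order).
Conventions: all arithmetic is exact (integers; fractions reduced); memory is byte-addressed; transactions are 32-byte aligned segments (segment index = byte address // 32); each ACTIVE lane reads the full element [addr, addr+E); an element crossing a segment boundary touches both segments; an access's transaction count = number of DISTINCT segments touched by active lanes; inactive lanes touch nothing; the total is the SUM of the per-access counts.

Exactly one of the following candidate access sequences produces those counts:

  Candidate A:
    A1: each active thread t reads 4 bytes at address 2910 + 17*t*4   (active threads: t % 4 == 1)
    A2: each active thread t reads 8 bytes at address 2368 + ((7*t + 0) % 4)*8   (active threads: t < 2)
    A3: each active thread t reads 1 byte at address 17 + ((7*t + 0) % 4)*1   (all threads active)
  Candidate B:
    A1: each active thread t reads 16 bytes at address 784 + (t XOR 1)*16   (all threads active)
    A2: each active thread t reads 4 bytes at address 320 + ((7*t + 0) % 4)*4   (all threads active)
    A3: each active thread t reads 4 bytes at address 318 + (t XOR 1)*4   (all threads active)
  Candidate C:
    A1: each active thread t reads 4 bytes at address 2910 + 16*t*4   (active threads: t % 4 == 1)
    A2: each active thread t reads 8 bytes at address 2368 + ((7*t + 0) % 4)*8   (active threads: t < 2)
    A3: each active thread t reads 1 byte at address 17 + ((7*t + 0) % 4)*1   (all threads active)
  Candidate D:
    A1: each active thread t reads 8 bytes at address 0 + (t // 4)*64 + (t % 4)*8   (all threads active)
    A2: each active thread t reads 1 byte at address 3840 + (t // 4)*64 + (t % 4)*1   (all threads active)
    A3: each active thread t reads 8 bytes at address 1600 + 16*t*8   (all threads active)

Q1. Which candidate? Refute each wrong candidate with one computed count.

A: A1 gives 1 transaction, not 2
B: A1 gives 3 transactions, not 2
D: A1 gives 1 transaction, not 2
C: all counts match (2,1,1)

Answer: C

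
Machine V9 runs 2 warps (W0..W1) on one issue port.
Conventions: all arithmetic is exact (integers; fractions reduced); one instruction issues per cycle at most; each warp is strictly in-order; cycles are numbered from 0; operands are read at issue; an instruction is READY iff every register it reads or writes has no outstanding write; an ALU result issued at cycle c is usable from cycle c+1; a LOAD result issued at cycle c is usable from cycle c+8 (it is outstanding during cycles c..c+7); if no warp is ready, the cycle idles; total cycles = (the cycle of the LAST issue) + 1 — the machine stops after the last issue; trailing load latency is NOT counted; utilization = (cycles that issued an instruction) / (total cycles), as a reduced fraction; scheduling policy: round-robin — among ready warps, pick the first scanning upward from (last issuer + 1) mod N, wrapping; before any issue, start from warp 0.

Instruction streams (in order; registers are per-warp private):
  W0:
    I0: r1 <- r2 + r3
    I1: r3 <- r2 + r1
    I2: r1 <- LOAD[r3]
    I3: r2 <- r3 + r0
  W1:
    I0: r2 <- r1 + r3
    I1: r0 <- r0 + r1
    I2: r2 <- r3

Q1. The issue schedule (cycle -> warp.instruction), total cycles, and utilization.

cycle 0: W0.I0
cycle 1: W1.I0
cycle 2: W0.I1
cycle 3: W1.I1
cycle 4: W0.I2
cycle 5: W1.I2
cycle 6: W0.I3

Answer: 7 cycles, utilization 1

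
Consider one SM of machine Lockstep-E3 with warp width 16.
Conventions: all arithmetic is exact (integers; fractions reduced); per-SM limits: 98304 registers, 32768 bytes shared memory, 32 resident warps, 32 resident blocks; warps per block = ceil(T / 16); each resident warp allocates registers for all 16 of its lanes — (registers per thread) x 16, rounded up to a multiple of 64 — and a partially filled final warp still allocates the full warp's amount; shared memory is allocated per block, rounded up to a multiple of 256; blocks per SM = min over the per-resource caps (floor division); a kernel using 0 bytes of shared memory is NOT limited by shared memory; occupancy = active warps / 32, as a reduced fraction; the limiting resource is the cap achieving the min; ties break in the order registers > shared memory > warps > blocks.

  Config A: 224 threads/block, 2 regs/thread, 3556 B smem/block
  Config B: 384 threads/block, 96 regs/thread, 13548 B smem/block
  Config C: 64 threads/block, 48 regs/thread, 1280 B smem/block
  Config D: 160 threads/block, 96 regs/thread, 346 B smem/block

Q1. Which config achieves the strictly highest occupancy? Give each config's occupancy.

occupancies: A 7/8, B 3/4, C 1, D 15/16

Answer: C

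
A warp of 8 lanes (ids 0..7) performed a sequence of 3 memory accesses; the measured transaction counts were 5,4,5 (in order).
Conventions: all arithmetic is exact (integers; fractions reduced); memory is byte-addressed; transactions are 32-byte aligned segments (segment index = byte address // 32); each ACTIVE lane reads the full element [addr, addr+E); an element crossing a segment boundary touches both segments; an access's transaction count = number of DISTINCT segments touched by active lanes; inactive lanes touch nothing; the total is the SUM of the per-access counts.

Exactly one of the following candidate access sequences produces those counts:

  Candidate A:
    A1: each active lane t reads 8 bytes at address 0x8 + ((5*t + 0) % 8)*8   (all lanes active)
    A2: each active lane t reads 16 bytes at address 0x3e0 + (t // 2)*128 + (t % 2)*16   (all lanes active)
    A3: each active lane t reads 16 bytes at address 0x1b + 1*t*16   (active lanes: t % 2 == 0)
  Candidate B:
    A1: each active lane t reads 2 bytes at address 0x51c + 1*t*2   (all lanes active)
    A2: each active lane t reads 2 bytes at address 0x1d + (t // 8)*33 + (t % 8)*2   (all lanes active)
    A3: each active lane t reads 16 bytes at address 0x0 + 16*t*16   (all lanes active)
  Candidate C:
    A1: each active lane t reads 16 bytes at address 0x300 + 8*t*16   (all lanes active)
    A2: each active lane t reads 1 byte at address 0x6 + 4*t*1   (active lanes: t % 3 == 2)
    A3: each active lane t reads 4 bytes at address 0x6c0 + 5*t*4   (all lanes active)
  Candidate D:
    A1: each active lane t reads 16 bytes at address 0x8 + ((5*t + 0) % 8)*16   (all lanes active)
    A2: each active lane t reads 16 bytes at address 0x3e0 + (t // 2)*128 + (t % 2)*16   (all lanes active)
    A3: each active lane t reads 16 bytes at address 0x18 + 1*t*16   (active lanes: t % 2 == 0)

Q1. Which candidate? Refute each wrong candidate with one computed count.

A: A1 gives 3 transactions, not 5
B: A1 gives 2 transactions, not 5
C: A1 gives 8 transactions, not 5
D: all counts match (5,4,5)

Answer: D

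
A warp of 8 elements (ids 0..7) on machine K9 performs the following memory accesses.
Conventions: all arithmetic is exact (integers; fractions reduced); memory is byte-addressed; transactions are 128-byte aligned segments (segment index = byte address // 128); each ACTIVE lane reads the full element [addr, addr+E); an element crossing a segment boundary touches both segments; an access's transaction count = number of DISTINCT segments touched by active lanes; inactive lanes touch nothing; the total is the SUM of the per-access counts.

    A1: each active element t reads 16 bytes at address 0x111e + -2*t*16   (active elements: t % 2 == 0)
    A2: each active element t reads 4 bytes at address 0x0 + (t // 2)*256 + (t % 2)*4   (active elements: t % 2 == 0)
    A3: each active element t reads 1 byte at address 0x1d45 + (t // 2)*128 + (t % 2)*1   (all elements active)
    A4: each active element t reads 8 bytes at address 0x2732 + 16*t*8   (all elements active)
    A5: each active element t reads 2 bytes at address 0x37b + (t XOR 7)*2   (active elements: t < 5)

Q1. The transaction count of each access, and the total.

A1: 3 transactions
A2: 4 transactions
A3: 4 transactions
A4: 8 transactions
A5: 1 transaction

Answer: 3,4,4,8,1; total 20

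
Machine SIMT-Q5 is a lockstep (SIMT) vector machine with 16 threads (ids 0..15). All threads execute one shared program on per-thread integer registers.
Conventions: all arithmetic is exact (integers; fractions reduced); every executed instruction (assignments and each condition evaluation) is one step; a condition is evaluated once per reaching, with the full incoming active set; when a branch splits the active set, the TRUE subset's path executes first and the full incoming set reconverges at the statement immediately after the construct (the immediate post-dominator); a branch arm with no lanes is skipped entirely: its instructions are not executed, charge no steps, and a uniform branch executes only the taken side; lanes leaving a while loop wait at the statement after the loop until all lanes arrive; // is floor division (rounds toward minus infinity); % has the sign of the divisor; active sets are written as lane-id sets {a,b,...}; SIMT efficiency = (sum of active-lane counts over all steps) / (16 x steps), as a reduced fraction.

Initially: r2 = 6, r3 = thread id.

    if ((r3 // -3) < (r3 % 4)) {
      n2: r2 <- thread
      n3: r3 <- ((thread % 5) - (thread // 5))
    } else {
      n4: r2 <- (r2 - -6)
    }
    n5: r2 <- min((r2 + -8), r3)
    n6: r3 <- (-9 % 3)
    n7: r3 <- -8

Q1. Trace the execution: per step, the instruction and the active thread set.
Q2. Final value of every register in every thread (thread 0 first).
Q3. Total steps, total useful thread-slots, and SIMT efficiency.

step 0: eval ((r3 // -3) < (r3 % 4)) {0,1,2,3,4,5,6,7,8,9,10,11,12,13,14,15}
step 1: r2 <- thread                 {1,2,3,4,5,6,7,8,9,10,11,12,13,14,15}
step 2: r3 <- ((thread % 5) - (thread // 5)) {1,2,3,4,5,6,7,8,9,10,11,12,13,14,15}
step 3: r2 <- (r2 - -6)              {0}
step 4: r2 <- min((r2 + -8), r3)     {0,1,2,3,4,5,6,7,8,9,10,11,12,13,14,15}
step 5: r3 <- (-9 % 3)               {0,1,2,3,4,5,6,7,8,9,10,11,12,13,14,15}
step 6: r3 <- -8                     {0,1,2,3,4,5,6,7,8,9,10,11,12,13,14,15}

Answer: 7 steps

r2: 0,-7,-6,-5,-4,-3,-2,-1,0,1,-2,-1,0,1,2,-3
r3: -8,-8,-8,-8,-8,-8,-8,-8,-8,-8,-8,-8,-8,-8,-8,-8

steps = 7; useful = 95; efficiency = 95/112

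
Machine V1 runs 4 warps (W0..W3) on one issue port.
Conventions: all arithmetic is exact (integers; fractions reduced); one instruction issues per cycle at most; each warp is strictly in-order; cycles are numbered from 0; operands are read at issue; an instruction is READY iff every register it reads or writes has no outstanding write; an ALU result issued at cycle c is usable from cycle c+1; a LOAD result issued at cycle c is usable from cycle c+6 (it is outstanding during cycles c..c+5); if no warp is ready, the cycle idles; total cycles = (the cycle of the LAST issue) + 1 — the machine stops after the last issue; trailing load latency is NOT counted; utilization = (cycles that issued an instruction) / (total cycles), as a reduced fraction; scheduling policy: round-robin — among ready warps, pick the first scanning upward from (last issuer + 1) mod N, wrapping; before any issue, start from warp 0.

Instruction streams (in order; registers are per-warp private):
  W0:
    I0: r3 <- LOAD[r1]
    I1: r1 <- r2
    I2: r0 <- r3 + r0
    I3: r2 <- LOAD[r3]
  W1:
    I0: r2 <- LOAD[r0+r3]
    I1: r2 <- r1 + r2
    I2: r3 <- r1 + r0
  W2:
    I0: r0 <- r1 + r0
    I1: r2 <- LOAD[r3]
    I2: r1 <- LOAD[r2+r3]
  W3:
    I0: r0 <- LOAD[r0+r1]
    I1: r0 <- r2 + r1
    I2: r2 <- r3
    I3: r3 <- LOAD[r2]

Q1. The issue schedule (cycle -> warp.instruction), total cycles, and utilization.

cycle 0: W0.I0
cycle 1: W1.I0
cycle 2: W2.I0
cycle 3: W3.I0
cycle 4: W0.I1
cycle 5: W2.I1
cycle 6: W0.I2
cycle 7: W1.I1
cycle 8: W0.I3
cycle 9: W1.I2
cycle 10: W3.I1
cycle 11: W2.I2
cycle 12: W3.I2
cycle 13: W3.I3

Answer: 14 cycles, utilization 1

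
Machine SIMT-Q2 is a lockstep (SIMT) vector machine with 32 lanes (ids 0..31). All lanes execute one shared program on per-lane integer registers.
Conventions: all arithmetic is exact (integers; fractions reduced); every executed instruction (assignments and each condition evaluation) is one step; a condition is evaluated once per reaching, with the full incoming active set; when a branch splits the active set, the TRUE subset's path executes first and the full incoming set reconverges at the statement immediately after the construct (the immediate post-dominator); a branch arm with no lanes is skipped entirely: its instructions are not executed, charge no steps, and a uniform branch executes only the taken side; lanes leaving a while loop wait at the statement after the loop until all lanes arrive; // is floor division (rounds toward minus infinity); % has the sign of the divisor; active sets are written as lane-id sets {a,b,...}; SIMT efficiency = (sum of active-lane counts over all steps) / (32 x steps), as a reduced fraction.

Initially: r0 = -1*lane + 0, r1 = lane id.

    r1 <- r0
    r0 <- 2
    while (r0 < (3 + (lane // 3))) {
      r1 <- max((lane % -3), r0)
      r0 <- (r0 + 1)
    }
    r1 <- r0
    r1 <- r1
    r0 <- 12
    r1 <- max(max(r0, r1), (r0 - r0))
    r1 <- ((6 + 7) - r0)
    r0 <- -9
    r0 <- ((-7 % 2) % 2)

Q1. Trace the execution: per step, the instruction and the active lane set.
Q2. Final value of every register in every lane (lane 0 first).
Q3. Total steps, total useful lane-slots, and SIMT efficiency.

step 0: r1 <- r0                     {0,1,2,3,4,5,6,7,8,9,10,11,12,13,14,15,16,17,18,19,20,21,22,23,24,25,26,27,28,29,30,31}
step 1: r0 <- 2                      {0,1,2,3,4,5,6,7,8,9,10,11,12,13,14,15,16,17,18,19,20,21,22,23,24,25,26,27,28,29,30,31}
step 2: eval (r0 < (3 + (lane // 3))) {0,1,2,3,4,5,6,7,8,9,10,11,12,13,14,15,16,17,18,19,20,21,22,23,24,25,26,27,28,29,30,31}
step 3: r1 <- max((lane % -3), r0)   {0,1,2,3,4,5,6,7,8,9,10,11,12,13,14,15,16,17,18,19,20,21,22,23,24,25,26,27,28,29,30,31}
step 4: r0 <- (r0 + 1)               {0,1,2,3,4,5,6,7,8,9,10,11,12,13,14,15,16,17,18,19,20,21,22,23,24,25,26,27,28,29,30,31}
step 5: eval (r0 < (3 + (lane // 3))) {0,1,2,3,4,5,6,7,8,9,10,11,12,13,14,15,16,17,18,19,20,21,22,23,24,25,26,27,28,29,30,31}
step 6: r1 <- max((lane % -3), r0)   {3,4,5,6,7,8,9,10,11,12,13,14,15,16,17,18,19,20,21,22,23,24,25,26,27,28,29,30,31}
step 7: r0 <- (r0 + 1)               {3,4,5,6,7,8,9,10,11,12,13,14,15,16,17,18,19,20,21,22,23,24,25,26,27,28,29,30,31}
step 8: eval (r0 < (3 + (lane // 3))) {3,4,5,6,7,8,9,10,11,12,13,14,15,16,17,18,19,20,21,22,23,24,25,26,27,28,29,30,31}
step 9: r1 <- max((lane % -3), r0)   {6,7,8,9,10,11,12,13,14,15,16,17,18,19,20,21,22,23,24,25,26,27,28,29,30,31}
step 10: r0 <- (r0 + 1)               {6,7,8,9,10,11,12,13,14,15,16,17,18,19,20,21,22,23,24,25,26,27,28,29,30,31}
step 11: eval (r0 < (3 + (lane // 3))) {6,7,8,9,10,11,12,13,14,15,16,17,18,19,20,21,22,23,24,25,26,27,28,29,30,31}
step 12: r1 <- max((lane % -3), r0)   {9,10,11,12,13,14,15,16,17,18,19,20,21,22,23,24,25,26,27,28,29,30,31}
step 13: r0 <- (r0 + 1)               {9,10,11,12,13,14,15,16,17,18,19,20,21,22,23,24,25,26,27,28,29,30,31}
step 14: eval (r0 < (3 + (lane // 3))) {9,10,11,12,13,14,15,16,17,18,19,20,21,22,23,24,25,26,27,28,29,30,31}
step 15: r1 <- max((lane % -3), r0)   {12,13,14,15,16,17,18,19,20,21,22,23,24,25,26,27,28,29,30,31}
step 16: r0 <- (r0 + 1)               {12,13,14,15,16,17,18,19,20,21,22,23,24,25,26,27,28,29,30,31}
step 17: eval (r0 < (3 + (lane // 3))) {12,13,14,15,16,17,18,19,20,21,22,23,24,25,26,27,28,29,30,31}
step 18: r1 <- max((lane % -3), r0)   {15,16,17,18,19,20,21,22,23,24,25,26,27,28,29,30,31}
step 19: r0 <- (r0 + 1)               {15,16,17,18,19,20,21,22,23,24,25,26,27,28,29,30,31}
step 20: eval (r0 < (3 + (lane // 3))) {15,16,17,18,19,20,21,22,23,24,25,26,27,28,29,30,31}
step 21: r1 <- max((lane % -3), r0)   {18,19,20,21,22,23,24,25,26,27,28,29,30,31}
step 22: r0 <- (r0 + 1)               {18,19,20,21,22,23,24,25,26,27,28,29,30,31}
step 23: eval (r0 < (3 + (lane // 3))) {18,19,20,21,22,23,24,25,26,27,28,29,30,31}
step 24: r1 <- max((lane % -3), r0)   {21,22,23,24,25,26,27,28,29,30,31}
step 25: r0 <- (r0 + 1)               {21,22,23,24,25,26,27,28,29,30,31}
step 26: eval (r0 < (3 + (lane // 3))) {21,22,23,24,25,26,27,28,29,30,31}
step 27: r1 <- max((lane % -3), r0)   {24,25,26,27,28,29,30,31}
step 28: r0 <- (r0 + 1)               {24,25,26,27,28,29,30,31}
step 29: eval (r0 < (3 + (lane // 3))) {24,25,26,27,28,29,30,31}
step 30: r1 <- max((lane % -3), r0)   {27,28,29,30,31}
step 31: r0 <- (r0 + 1)               {27,28,29,30,31}
step 32: eval (r0 < (3 + (lane // 3))) {27,28,29,30,31}
step 33: r1 <- max((lane % -3), r0)   {30,31}
step 34: r0 <- (r0 + 1)               {30,31}
step 35: eval (r0 < (3 + (lane // 3))) {30,31}
step 36: r1 <- r0                     {0,1,2,3,4,5,6,7,8,9,10,11,12,13,14,15,16,17,18,19,20,21,22,23,24,25,26,27,28,29,30,31}
step 37: r1 <- r1                     {0,1,2,3,4,5,6,7,8,9,10,11,12,13,14,15,16,17,18,19,20,21,22,23,24,25,26,27,28,29,30,31}
step 38: r0 <- 12                     {0,1,2,3,4,5,6,7,8,9,10,11,12,13,14,15,16,17,18,19,20,21,22,23,24,25,26,27,28,29,30,31}
step 39: r1 <- max(max(r0, r1), (r0 - r0)) {0,1,2,3,4,5,6,7,8,9,10,11,12,13,14,15,16,17,18,19,20,21,22,23,24,25,26,27,28,29,30,31}
step 40: r1 <- ((6 + 7) - r0)         {0,1,2,3,4,5,6,7,8,9,10,11,12,13,14,15,16,17,18,19,20,21,22,23,24,25,26,27,28,29,30,31}
step 41: r0 <- -9                     {0,1,2,3,4,5,6,7,8,9,10,11,12,13,14,15,16,17,18,19,20,21,22,23,24,25,26,27,28,29,30,31}
step 42: r0 <- ((-7 % 2) % 2)         {0,1,2,3,4,5,6,7,8,9,10,11,12,13,14,15,16,17,18,19,20,21,22,23,24,25,26,27,28,29,30,31}

Answer: 43 steps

r0: 1,1,1,1,1,1,1,1,1,1,1,1,1,1,1,1,1,1,1,1,1,1,1,1,1,1,1,1,1,1,1,1
r1: 1,1,1,1,1,1,1,1,1,1,1,1,1,1,1,1,1,1,1,1,1,1,1,1,1,1,1,1,1,1,1,1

steps = 43; useful = 881; efficiency = 881/1376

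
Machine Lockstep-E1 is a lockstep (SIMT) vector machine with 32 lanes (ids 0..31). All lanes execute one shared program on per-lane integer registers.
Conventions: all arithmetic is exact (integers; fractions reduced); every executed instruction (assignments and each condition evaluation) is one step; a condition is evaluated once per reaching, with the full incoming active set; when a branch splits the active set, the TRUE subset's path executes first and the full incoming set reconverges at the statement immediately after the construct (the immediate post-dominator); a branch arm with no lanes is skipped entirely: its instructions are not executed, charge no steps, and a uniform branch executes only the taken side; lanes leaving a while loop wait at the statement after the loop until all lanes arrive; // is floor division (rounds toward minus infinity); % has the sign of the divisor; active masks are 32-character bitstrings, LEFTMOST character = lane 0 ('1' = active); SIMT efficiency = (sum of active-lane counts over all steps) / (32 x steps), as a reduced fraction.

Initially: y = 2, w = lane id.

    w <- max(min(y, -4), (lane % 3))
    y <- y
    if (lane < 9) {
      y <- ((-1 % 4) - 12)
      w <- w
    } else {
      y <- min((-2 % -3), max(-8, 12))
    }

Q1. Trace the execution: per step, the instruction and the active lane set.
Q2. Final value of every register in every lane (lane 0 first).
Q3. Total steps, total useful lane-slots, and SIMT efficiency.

step 0: w <- max(min(y, -4), (lane % 3)) 11111111111111111111111111111111
step 1: y <- y                       11111111111111111111111111111111
step 2: eval (lane < 9)              11111111111111111111111111111111
step 3: y <- ((-1 % 4) - 12)         11111111100000000000000000000000
step 4: w <- w                       11111111100000000000000000000000
step 5: y <- min((-2 % -3), max(-8, 12)) 00000000011111111111111111111111

Answer: 6 steps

y: -9,-9,-9,-9,-9,-9,-9,-9,-9,-2,-2,-2,-2,-2,-2,-2,-2,-2,-2,-2,-2,-2,-2,-2,-2,-2,-2,-2,-2,-2,-2,-2
w: 0,1,2,0,1,2,0,1,2,0,1,2,0,1,2,0,1,2,0,1,2,0,1,2,0,1,2,0,1,2,0,1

steps = 6; useful = 137; efficiency = 137/192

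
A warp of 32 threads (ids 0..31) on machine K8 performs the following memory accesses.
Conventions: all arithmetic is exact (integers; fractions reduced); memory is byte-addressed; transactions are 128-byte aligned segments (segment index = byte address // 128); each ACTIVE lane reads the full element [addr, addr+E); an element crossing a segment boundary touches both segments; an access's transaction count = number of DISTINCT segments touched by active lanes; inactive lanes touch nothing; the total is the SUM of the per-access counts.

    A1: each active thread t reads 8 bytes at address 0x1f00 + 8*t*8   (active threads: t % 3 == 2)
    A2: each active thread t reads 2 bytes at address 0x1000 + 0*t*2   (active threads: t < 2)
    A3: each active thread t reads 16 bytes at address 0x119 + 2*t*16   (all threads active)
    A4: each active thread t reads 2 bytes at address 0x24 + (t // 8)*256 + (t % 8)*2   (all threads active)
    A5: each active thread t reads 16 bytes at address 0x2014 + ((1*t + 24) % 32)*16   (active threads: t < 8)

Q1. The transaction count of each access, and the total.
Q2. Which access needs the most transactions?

A1: 10 transactions
A2: 1 transaction
A3: 9 transactions
A4: 4 transactions
A5: 2 transactions

Answer: 10,1,9,4,2; total 26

Answer: A1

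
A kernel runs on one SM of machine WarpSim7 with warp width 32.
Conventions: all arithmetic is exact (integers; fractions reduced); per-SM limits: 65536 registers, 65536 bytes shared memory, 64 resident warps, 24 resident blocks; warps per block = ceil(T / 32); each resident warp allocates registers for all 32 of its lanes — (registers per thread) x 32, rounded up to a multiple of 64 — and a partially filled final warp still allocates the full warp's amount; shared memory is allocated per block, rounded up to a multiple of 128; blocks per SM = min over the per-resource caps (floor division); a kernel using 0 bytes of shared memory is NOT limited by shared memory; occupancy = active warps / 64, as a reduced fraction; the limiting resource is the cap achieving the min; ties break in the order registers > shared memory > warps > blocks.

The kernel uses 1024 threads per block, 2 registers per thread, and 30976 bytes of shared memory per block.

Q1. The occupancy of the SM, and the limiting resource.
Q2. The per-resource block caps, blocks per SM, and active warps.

Answer: occupancy 1, limited by shared memory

registers: 32 blocks
shared memory: 2 blocks
warps: 2 blocks
blocks: 24 blocks

Answer: 2 blocks, 64 active warps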